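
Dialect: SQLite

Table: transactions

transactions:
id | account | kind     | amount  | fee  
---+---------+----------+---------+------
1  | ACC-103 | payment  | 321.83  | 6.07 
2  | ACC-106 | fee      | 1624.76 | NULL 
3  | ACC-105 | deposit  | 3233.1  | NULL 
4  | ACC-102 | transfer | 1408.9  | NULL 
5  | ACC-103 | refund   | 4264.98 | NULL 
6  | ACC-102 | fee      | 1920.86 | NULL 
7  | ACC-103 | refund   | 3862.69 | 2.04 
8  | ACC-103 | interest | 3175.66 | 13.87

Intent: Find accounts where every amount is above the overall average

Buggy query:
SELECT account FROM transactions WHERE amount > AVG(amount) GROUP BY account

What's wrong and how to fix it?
Bug: AVG() is an aggregate; it can't sit directly in WHERE

Fix: Compute the overall average in a scalar subquery and compare each group's MIN against it in HAVING

Corrected query:
SELECT account FROM transactions GROUP BY account HAVING MIN(amount) > (SELECT AVG(amount) FROM transactions)

Result:
account
-------
ACC-105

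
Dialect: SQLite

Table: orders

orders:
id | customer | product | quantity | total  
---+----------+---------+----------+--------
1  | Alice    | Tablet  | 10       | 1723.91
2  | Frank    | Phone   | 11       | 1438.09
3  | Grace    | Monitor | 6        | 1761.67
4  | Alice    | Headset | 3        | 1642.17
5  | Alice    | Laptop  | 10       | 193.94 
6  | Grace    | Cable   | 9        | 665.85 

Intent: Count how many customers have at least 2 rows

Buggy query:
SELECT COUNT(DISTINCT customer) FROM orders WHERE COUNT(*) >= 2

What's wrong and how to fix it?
Bug: WHERE filters individual rows, not groups, so a group-level COUNT is invalid there

Fix: Use a subquery that GROUPs and filters with HAVING, then count its rows

Corrected query:
SELECT COUNT(*) FROM (SELECT customer FROM orders GROUP BY customer HAVING COUNT(*) >= 2)

Result:
COUNT(*)
--------
2       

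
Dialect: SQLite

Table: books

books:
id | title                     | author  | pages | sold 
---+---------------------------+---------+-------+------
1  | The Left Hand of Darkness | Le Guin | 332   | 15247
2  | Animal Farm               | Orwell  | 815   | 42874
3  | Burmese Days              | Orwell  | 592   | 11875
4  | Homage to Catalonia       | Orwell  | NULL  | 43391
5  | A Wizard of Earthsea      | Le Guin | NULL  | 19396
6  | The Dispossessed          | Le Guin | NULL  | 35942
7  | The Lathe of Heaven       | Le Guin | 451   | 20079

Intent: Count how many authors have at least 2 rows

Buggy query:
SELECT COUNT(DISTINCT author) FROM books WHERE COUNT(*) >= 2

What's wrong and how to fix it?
Bug: COUNT(*) cannot appear in WHERE; the per-group count doesn't exist yet

Fix: Group first with HAVING COUNT(*) >= 2, then COUNT the resulting groups

Corrected query:
SELECT COUNT(*) FROM (SELECT author FROM books GROUP BY author HAVING COUNT(*) >= 2)

Result:
COUNT(*)
--------
2       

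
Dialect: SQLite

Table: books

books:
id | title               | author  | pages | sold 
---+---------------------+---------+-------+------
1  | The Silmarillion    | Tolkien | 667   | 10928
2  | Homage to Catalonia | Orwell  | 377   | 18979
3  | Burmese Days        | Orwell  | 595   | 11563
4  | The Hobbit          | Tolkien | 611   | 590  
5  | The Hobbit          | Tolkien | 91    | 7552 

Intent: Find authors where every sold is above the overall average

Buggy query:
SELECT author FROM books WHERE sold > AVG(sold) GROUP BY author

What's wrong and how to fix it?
Bug: AVG() is an aggregate; it can't sit directly in WHERE

Fix: Compute the overall average in a scalar subquery and compare each group's MIN against it in HAVING

Corrected query:
SELECT author FROM books GROUP BY author HAVING MIN(sold) > (SELECT AVG(sold) FROM books)

Result:
author
------
Orwell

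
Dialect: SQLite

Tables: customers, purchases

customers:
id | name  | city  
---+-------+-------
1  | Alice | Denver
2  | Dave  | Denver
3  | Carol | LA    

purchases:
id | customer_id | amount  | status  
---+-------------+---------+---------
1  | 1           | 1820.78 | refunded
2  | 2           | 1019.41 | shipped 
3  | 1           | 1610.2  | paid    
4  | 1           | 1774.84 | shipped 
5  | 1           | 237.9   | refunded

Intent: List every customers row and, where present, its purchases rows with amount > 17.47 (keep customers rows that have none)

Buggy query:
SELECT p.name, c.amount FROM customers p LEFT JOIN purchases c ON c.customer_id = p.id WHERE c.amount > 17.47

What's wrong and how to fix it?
Bug: A WHERE condition on the right-hand table after LEFT JOIN drops unmatched parents

Fix: Move the right-table condition into the ON clause so unmatched parents are kept

Corrected query:
SELECT p.name, c.amount FROM customers p LEFT JOIN purchases c ON c.customer_id = p.id AND c.amount > 17.47

Result:
name  | amount 
------+--------
Alice | 237.9  
Alice | 1610.2 
Alice | 1774.84
Alice | 1820.78
Dave  | 1019.41
Carol | NULL   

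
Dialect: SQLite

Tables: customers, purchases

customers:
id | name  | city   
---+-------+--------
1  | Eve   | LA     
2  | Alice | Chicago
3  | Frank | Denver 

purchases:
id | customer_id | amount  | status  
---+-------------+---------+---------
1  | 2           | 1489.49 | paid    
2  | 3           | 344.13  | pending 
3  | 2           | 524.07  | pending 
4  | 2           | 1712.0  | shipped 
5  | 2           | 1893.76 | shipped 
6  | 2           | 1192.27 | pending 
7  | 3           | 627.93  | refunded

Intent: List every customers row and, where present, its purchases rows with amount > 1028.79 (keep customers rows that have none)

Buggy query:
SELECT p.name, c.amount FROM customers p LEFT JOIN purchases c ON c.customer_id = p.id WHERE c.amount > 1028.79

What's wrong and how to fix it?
Bug: A WHERE condition on the right-hand table after LEFT JOIN drops unmatched parents

Fix: Put 'c.amount > 1028.79' in the JOIN's ON clause instead of WHERE

Corrected query:
SELECT p.name, c.amount FROM customers p LEFT JOIN purchases c ON c.customer_id = p.id AND c.amount > 1028.79

Result:
name  | amount 
------+--------
Eve   | NULL   
Alice | 1192.27
Alice | 1489.49
Alice | 1712   
Alice | 1893.76
Frank | NULL   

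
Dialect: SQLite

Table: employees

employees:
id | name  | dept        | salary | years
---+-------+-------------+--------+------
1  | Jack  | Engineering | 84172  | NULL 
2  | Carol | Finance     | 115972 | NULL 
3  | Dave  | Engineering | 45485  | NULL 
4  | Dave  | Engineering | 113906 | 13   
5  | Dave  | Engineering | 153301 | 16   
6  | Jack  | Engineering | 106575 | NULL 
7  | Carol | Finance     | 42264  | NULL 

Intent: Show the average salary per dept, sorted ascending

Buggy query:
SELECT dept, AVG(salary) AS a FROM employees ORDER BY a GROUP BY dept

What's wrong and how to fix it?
Bug: GROUP BY must precede ORDER BY

Fix: Move ORDER BY to the end, after GROUP BY

Corrected query:
SELECT dept, AVG(salary) AS a FROM employees GROUP BY dept ORDER BY a

Result:
dept        | a       
------------+---------
Finance     | 79118   
Engineering | 100687.8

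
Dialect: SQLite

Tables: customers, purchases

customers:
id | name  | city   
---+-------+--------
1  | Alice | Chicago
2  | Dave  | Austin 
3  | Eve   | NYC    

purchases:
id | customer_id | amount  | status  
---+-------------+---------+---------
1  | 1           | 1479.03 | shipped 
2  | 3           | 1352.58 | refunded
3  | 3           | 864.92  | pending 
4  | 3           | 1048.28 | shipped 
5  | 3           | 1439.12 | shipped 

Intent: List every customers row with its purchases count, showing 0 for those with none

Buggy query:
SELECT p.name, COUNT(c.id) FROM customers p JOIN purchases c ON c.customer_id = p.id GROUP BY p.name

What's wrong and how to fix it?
Bug: An inner join excludes parents with zero children

Fix: Use LEFT JOIN so parents without children still appear (COUNT(c.id) gives 0)

Corrected query:
SELECT p.name, COUNT(c.id) FROM customers p LEFT JOIN purchases c ON c.customer_id = p.id GROUP BY p.name

Result:
name  | COUNT(c.id)
------+------------
Alice | 1          
Dave  | 0          
Eve   | 4          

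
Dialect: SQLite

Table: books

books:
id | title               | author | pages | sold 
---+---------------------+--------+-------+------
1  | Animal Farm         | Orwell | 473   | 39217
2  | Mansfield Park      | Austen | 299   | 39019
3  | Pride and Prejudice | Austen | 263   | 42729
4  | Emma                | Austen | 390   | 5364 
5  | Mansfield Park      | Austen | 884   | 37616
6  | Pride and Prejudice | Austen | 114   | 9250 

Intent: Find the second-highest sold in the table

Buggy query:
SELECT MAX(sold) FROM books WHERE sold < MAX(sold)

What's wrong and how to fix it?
Bug: MAX(sold) on the right of the comparison is an aggregate-in-WHERE error

Fix: Put the inner MAX in a scalar subquery

Corrected query:
SELECT MAX(sold) FROM books WHERE sold < (SELECT MAX(sold) FROM books)

Result:
MAX(sold)
---------
39217    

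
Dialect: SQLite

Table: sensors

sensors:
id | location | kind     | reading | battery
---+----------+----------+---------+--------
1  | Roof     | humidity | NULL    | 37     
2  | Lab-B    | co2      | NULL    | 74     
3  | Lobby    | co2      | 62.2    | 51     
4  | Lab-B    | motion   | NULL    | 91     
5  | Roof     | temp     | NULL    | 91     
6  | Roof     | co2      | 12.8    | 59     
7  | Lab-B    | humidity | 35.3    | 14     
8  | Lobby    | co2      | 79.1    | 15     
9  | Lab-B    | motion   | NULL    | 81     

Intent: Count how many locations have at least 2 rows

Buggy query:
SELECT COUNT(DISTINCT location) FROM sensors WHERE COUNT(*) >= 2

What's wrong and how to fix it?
Bug: COUNT(*) cannot appear in WHERE; the per-group count doesn't exist yet

Fix: Group first with HAVING COUNT(*) >= 2, then COUNT the resulting groups

Corrected query:
SELECT COUNT(*) FROM (SELECT location FROM sensors GROUP BY location HAVING COUNT(*) >= 2)

Result:
COUNT(*)
--------
3       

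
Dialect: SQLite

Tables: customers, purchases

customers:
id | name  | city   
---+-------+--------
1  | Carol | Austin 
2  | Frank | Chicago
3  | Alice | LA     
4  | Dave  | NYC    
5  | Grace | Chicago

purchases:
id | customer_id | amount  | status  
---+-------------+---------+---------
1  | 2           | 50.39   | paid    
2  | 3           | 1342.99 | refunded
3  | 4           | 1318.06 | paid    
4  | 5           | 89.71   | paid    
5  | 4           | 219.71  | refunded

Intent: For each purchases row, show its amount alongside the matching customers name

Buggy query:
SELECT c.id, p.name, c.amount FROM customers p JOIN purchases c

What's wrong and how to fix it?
Bug: Missing join condition: each purchases row is matched to all customers rows instead of just its own

Fix: Specify the join condition linking the foreign key to the parent id

Corrected query:
SELECT c.id, p.name, c.amount FROM customers p JOIN purchases c ON c.customer_id = p.id

Result:
id | name  | amount 
---+-------+--------
1  | Frank | 50.39  
2  | Alice | 1342.99
3  | Dave  | 1318.06
4  | Grace | 89.71  
5  | Dave  | 219.71 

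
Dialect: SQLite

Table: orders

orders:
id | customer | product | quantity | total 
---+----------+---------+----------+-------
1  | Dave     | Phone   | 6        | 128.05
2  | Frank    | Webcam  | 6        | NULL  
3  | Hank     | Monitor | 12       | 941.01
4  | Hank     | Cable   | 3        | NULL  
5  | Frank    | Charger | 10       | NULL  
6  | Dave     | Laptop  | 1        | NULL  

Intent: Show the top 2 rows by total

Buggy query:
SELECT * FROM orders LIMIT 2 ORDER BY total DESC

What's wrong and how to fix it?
Bug: LIMIT must come after ORDER BY

Fix: Sort with ORDER BY, then apply LIMIT

Corrected query:
SELECT * FROM orders ORDER BY total DESC LIMIT 2

Result:
id | customer | product | quantity | total 
---+----------+---------+----------+-------
3  | Hank     | Monitor | 12       | 941.01
1  | Dave     | Phone   | 6        | 128.05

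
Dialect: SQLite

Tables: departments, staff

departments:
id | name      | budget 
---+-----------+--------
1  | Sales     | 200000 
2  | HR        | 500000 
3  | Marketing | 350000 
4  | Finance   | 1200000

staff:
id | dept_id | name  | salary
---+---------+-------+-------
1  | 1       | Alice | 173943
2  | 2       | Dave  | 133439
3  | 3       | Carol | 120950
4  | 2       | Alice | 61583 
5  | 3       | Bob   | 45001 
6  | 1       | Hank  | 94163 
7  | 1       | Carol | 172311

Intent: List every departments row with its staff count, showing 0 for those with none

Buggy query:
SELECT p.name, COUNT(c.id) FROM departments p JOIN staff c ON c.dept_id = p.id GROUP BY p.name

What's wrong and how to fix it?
Bug: INNER JOIN drops departments rows that have no matching staff rows

Fix: Use LEFT JOIN so parents without children still appear (COUNT(c.id) gives 0)

Corrected query:
SELECT p.name, COUNT(c.id) FROM departments p LEFT JOIN staff c ON c.dept_id = p.id GROUP BY p.name

Result:
name      | COUNT(c.id)
----------+------------
Finance   | 0          
HR        | 2          
Marketing | 2          
Sales     | 3          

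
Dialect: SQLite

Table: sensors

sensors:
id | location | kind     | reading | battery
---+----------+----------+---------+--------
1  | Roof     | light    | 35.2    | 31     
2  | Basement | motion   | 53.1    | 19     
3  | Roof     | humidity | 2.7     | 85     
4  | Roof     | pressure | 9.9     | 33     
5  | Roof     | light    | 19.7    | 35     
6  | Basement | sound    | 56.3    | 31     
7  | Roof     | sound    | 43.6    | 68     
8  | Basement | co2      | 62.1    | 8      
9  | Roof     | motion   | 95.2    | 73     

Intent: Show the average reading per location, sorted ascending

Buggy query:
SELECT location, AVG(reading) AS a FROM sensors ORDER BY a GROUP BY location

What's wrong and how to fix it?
Bug: ORDER BY appears before GROUP BY; SQL clause order requires GROUP BY first

Fix: Reorder: SELECT … FROM … GROUP BY … ORDER BY …

Corrected query:
SELECT location, AVG(reading) AS a FROM sensors GROUP BY location ORDER BY a

Result:
location | a        
---------+----------
Roof     | 34.383333
Basement | 57.166667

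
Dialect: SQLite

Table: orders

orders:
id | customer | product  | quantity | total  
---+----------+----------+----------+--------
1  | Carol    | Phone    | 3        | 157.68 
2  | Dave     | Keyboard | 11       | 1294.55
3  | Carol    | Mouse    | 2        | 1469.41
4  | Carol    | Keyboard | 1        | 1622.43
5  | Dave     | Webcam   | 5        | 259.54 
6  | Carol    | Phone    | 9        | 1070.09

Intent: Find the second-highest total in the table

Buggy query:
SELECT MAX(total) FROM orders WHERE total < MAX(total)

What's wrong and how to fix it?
Bug: MAX(total) on the right of the comparison is an aggregate-in-WHERE error

Fix: Compute the overall MAX in a subquery, then take MAX of rows below it

Corrected query:
SELECT MAX(total) FROM orders WHERE total < (SELECT MAX(total) FROM orders)

Result:
MAX(total)
----------
1469.41   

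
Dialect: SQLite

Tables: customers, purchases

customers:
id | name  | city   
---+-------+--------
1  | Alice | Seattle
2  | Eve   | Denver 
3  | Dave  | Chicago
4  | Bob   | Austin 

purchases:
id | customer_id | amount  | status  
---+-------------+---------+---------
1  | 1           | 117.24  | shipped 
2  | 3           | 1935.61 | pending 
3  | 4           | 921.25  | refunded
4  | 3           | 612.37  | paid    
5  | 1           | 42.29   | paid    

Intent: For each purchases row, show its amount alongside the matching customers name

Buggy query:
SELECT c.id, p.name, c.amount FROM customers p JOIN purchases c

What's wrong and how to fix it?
Bug: JOIN with no ON clause produces a cartesian product; every purchases row pairs with every customers row

Fix: Add ON c.customer_id = p.id to the JOIN

Corrected query:
SELECT c.id, p.name, c.amount FROM customers p JOIN purchases c ON c.customer_id = p.id

Result:
id | name  | amount 
---+-------+--------
1  | Alice | 117.24 
2  | Dave  | 1935.61
3  | Bob   | 921.25 
4  | Dave  | 612.37 
5  | Alice | 42.29  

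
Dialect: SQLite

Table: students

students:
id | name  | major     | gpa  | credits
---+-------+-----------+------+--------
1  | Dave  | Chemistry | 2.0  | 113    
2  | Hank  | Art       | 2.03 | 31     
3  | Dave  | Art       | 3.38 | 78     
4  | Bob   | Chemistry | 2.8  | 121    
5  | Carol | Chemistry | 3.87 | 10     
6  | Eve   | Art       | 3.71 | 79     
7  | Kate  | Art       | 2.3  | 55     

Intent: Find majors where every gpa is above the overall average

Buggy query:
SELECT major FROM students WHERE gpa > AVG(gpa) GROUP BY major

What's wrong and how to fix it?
Bug: WHERE evaluates per row before aggregation, so AVG() is unavailable

Fix: Compute the overall average in a scalar subquery and compare each group's MIN against it in HAVING

Corrected query:
SELECT major FROM students GROUP BY major HAVING MIN(gpa) > (SELECT AVG(gpa) FROM students)

Result:
(no rows)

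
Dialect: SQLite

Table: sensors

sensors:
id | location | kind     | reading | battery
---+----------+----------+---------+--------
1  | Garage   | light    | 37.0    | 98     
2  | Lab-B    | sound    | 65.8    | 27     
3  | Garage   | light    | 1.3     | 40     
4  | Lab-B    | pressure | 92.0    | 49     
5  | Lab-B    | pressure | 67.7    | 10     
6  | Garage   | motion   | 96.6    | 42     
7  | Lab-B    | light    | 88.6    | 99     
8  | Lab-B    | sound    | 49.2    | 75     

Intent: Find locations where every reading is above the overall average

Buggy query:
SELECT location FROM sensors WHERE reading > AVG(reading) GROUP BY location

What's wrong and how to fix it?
Bug: WHERE evaluates per row before aggregation, so AVG() is unavailable

Fix: Use a subquery for AVG and a HAVING MIN(...) filter so the condition holds for every row in the group

Corrected query:
SELECT location FROM sensors GROUP BY location HAVING MIN(reading) > (SELECT AVG(reading) FROM sensors)

Result:
(no rows)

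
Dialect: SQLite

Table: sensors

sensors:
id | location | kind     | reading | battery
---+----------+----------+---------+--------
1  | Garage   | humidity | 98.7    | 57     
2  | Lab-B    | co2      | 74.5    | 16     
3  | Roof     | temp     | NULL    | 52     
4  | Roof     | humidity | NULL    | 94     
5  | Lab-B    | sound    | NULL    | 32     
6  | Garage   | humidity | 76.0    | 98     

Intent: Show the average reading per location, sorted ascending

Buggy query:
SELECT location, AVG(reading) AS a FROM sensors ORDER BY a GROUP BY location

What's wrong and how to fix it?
Bug: ORDER BY appears before GROUP BY; SQL clause order requires GROUP BY first

Fix: Move ORDER BY to the end, after GROUP BY

Corrected query:
SELECT location, AVG(reading) AS a FROM sensors GROUP BY location ORDER BY a

Result:
location | a    
---------+------
Roof     | NULL 
Lab-B    | 74.5 
Garage   | 87.35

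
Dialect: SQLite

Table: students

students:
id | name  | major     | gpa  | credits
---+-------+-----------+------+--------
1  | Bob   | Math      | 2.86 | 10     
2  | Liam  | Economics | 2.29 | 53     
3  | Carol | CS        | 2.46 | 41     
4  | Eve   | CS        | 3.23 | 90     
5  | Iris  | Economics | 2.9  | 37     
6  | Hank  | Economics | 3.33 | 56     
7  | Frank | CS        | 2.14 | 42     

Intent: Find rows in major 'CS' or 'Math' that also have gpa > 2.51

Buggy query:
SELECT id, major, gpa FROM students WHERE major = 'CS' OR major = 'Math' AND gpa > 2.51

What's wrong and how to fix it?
Bug: AND binds tighter than OR, so this parses as major = 'CS' OR (major = 'Math' AND gpa > 2.51)

Fix: Group the OR with parentheses (or use IN), then AND the threshold

Corrected query:
SELECT id, major, gpa FROM students WHERE (major = 'CS' OR major = 'Math') AND gpa > 2.51

Result:
id | major | gpa 
---+-------+-----
1  | Math  | 2.86
4  | CS    | 3.23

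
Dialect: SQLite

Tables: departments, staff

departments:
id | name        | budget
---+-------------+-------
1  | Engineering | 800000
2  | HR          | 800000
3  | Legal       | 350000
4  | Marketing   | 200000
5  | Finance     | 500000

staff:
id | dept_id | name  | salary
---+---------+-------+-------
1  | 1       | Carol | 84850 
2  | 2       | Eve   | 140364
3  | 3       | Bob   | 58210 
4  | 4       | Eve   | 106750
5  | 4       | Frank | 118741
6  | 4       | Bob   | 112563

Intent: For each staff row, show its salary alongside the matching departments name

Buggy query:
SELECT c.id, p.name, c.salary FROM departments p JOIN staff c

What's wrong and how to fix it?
Bug: Missing join condition: each staff row is matched to all departments rows instead of just its own

Fix: Add ON c.dept_id = p.id to the JOIN

Corrected query:
SELECT c.id, p.name, c.salary FROM departments p JOIN staff c ON c.dept_id = p.id

Result:
id | name        | salary
---+-------------+-------
1  | Engineering | 84850 
2  | HR          | 140364
3  | Legal       | 58210 
4  | Marketing   | 106750
5  | Marketing   | 118741
6  | Marketing   | 112563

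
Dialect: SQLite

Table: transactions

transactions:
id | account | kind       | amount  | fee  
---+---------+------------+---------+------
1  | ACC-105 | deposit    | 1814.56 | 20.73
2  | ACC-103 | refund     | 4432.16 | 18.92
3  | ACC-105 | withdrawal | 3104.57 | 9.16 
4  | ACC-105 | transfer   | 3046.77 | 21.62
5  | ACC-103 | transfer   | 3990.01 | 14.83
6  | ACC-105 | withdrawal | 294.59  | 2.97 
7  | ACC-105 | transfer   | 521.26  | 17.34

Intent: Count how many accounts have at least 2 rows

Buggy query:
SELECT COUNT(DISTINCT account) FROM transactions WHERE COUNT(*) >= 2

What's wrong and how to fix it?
Bug: WHERE filters individual rows, not groups, so a group-level COUNT is invalid there

Fix: Use a subquery that GROUPs and filters with HAVING, then count its rows

Corrected query:
SELECT COUNT(*) FROM (SELECT account FROM transactions GROUP BY account HAVING COUNT(*) >= 2)

Result:
COUNT(*)
--------
2       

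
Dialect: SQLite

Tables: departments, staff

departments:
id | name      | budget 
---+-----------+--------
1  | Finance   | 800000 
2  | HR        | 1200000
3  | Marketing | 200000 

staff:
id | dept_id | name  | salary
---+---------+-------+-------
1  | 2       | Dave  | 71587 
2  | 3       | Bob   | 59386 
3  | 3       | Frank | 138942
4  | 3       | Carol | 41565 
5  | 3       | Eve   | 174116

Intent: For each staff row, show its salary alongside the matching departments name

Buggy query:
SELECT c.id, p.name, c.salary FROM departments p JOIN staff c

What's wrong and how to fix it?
Bug: Missing join condition: each staff row is matched to all departments rows instead of just its own

Fix: Add ON c.dept_id = p.id to the JOIN

Corrected query:
SELECT c.id, p.name, c.salary FROM departments p JOIN staff c ON c.dept_id = p.id

Result:
id | name      | salary
---+-----------+-------
1  | HR        | 71587 
2  | Marketing | 59386 
3  | Marketing | 138942
4  | Marketing | 41565 
5  | Marketing | 174116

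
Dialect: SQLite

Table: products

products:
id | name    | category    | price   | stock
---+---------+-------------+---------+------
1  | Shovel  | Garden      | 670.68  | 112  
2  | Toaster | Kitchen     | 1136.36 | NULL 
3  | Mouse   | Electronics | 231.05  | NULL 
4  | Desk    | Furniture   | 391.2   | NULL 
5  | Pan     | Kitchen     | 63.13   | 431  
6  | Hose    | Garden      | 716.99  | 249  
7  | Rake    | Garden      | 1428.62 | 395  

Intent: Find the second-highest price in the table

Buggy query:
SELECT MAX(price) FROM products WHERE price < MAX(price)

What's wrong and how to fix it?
Bug: MAX(price) on the right of the comparison is an aggregate-in-WHERE error

Fix: Compute the overall MAX in a subquery, then take MAX of rows below it

Corrected query:
SELECT MAX(price) FROM products WHERE price < (SELECT MAX(price) FROM products)

Result:
MAX(price)
----------
1136.36   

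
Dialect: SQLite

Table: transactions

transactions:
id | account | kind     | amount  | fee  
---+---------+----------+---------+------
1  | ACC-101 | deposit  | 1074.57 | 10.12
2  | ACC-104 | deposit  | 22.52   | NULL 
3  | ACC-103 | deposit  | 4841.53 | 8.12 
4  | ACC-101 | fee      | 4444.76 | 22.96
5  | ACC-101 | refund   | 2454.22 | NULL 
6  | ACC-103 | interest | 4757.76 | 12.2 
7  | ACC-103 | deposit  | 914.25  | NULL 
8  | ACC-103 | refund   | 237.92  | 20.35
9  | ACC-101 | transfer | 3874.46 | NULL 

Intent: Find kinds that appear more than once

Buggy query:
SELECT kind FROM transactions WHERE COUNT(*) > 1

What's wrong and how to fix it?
Bug: COUNT(*) is an aggregate and cannot be used in WHERE

Fix: Group first, then use HAVING for the count condition

Corrected query:
SELECT kind FROM transactions GROUP BY kind HAVING COUNT(*) > 1

Result:
kind   
-------
deposit
refund 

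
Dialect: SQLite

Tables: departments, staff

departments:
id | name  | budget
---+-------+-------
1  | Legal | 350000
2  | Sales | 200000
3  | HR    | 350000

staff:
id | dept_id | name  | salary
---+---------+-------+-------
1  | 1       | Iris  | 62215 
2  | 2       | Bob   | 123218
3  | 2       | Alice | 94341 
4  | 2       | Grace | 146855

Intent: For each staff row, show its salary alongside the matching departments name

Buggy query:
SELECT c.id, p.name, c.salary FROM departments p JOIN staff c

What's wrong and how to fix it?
Bug: Missing join condition: each staff row is matched to all departments rows instead of just its own

Fix: Specify the join condition linking the foreign key to the parent id

Corrected query:
SELECT c.id, p.name, c.salary FROM departments p JOIN staff c ON c.dept_id = p.id

Result:
id | name  | salary
---+-------+-------
1  | Legal | 62215 
2  | Sales | 123218
3  | Sales | 94341 
4  | Sales | 146855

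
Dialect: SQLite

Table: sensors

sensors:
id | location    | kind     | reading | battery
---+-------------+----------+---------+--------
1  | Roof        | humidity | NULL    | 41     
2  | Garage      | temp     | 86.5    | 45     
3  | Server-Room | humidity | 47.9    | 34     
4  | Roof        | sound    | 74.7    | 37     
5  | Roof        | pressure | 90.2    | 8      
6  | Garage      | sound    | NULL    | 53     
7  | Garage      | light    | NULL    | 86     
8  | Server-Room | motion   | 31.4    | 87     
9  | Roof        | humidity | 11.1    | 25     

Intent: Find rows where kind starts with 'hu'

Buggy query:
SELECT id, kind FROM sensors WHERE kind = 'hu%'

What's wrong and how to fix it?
Bug: '=' compares the literal string including the % character; pattern matching needs LIKE

Fix: Use LIKE for wildcard pattern matching

Corrected query:
SELECT id, kind FROM sensors WHERE kind LIKE 'hu%'

Result:
id | kind    
---+---------
1  | humidity
3  | humidity
9  | humidity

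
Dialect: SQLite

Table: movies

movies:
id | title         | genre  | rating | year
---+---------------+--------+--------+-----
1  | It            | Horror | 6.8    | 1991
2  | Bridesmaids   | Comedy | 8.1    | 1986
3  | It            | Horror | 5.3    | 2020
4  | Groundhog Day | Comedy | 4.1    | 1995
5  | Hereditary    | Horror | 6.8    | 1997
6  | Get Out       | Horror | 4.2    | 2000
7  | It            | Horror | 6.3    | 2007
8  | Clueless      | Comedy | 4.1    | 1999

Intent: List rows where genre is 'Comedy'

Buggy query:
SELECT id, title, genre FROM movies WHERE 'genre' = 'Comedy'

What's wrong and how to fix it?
Bug: 'genre' in single quotes is a string literal, not the column; the comparison is literal-vs-literal and never true

Fix: Reference the column as genre without single quotes

Corrected query:
SELECT id, title, genre FROM movies WHERE genre = 'Comedy'

Result:
id | title         | genre 
---+---------------+-------
2  | Bridesmaids   | Comedy
4  | Groundhog Day | Comedy
8  | Clueless      | Comedy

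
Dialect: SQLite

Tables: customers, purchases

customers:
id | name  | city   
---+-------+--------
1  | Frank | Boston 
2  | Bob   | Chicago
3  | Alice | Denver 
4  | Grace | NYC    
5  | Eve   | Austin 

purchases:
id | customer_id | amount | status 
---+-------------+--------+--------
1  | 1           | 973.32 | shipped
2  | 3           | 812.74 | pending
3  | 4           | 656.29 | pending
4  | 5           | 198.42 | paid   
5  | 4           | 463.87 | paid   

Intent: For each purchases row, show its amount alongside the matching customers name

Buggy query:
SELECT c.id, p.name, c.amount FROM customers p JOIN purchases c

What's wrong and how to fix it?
Bug: Missing join condition: each purchases row is matched to all customers rows instead of just its own

Fix: Add ON c.customer_id = p.id to the JOIN

Corrected query:
SELECT c.id, p.name, c.amount FROM customers p JOIN purchases c ON c.customer_id = p.id

Result:
id | name  | amount
---+-------+-------
1  | Frank | 973.32
2  | Alice | 812.74
3  | Grace | 656.29
4  | Eve   | 198.42
5  | Grace | 463.87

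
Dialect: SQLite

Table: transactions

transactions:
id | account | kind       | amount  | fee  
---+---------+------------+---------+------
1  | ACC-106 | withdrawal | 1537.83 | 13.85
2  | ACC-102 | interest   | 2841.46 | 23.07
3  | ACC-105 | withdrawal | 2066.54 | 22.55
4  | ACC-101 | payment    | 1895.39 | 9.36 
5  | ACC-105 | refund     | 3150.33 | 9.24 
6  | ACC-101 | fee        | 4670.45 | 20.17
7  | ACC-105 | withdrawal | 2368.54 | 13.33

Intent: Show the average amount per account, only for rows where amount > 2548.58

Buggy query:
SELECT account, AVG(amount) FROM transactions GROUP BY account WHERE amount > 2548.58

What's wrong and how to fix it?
Bug: WHERE cannot follow GROUP BY

Fix: Place WHERE between FROM and GROUP BY

Corrected query:
SELECT account, AVG(amount) FROM transactions WHERE amount > 2548.58 GROUP BY account

Result:
account | AVG(amount)
--------+------------
ACC-101 | 4670.45    
ACC-102 | 2841.46    
ACC-105 | 3150.33    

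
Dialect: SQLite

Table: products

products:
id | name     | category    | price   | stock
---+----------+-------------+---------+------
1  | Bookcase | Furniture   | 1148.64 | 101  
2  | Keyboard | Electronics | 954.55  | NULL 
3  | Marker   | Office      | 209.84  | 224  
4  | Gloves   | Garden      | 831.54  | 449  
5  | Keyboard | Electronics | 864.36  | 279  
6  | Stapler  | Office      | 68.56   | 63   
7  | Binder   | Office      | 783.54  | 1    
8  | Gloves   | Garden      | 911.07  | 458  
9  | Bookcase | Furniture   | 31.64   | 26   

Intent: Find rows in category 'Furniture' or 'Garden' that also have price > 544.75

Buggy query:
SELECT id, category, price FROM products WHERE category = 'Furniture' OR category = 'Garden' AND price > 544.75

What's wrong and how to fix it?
Bug: AND binds tighter than OR, so this parses as category = 'Furniture' OR (category = 'Garden' AND price > 544.75)

Fix: Group the OR with parentheses (or use IN), then AND the threshold

Corrected query:
SELECT id, category, price FROM products WHERE (category = 'Furniture' OR category = 'Garden') AND price > 544.75

Result:
id | category  | price  
---+-----------+--------
1  | Furniture | 1148.64
4  | Garden    | 831.54 
8  | Garden    | 911.07 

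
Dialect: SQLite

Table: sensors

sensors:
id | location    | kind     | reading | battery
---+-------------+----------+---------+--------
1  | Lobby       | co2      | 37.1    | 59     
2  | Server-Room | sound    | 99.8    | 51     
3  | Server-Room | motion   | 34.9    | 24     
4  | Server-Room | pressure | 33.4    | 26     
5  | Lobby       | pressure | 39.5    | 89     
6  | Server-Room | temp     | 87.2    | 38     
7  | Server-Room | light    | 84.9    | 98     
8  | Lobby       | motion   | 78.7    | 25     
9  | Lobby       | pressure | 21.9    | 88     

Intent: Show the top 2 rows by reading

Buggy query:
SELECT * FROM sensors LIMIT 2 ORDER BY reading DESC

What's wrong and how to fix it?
Bug: ORDER BY cannot follow LIMIT; LIMIT is the final clause

Fix: Swap the clauses: ORDER BY first, then LIMIT

Corrected query:
SELECT * FROM sensors ORDER BY reading DESC LIMIT 2

Result:
id | location    | kind  | reading | battery
---+-------------+-------+---------+--------
2  | Server-Room | sound | 99.8    | 51     
6  | Server-Room | temp  | 87.2    | 38     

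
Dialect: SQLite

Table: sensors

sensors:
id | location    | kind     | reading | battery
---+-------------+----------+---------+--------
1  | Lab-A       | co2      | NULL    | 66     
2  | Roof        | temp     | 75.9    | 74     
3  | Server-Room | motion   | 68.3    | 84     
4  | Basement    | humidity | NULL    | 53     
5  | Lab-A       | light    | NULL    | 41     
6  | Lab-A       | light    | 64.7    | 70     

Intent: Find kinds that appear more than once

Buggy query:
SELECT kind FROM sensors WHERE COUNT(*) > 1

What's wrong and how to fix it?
Bug: COUNT(*) is an aggregate and cannot be used in WHERE

Fix: Group first, then use HAVING for the count condition

Corrected query:
SELECT kind FROM sensors GROUP BY kind HAVING COUNT(*) > 1

Result:
kind 
-----
light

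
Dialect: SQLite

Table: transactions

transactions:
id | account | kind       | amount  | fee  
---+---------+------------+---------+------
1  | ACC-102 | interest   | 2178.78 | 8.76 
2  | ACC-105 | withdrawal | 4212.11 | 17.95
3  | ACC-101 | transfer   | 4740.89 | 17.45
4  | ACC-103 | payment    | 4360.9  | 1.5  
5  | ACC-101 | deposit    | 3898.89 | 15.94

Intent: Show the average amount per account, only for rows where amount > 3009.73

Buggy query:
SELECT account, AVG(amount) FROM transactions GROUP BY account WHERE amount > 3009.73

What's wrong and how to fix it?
Bug: WHERE cannot follow GROUP BY

Fix: Move the WHERE clause before GROUP BY

Corrected query:
SELECT account, AVG(amount) FROM transactions WHERE amount > 3009.73 GROUP BY account

Result:
account | AVG(amount)
--------+------------
ACC-101 | 4319.89    
ACC-103 | 4360.9     
ACC-105 | 4212.11    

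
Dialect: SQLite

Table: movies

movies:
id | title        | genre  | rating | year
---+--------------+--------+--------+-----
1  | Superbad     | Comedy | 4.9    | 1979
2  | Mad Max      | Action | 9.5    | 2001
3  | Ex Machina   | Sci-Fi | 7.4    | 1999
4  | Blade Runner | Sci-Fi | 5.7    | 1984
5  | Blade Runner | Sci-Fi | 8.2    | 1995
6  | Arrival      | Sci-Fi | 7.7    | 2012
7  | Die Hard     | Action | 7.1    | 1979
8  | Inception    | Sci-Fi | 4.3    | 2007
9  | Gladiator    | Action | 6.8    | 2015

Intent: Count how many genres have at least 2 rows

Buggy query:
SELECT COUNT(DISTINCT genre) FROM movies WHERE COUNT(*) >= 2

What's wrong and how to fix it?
Bug: COUNT(*) cannot appear in WHERE; the per-group count doesn't exist yet

Fix: Group first with HAVING COUNT(*) >= 2, then COUNT the resulting groups

Corrected query:
SELECT COUNT(*) FROM (SELECT genre FROM movies GROUP BY genre HAVING COUNT(*) >= 2)

Result:
COUNT(*)
--------
2       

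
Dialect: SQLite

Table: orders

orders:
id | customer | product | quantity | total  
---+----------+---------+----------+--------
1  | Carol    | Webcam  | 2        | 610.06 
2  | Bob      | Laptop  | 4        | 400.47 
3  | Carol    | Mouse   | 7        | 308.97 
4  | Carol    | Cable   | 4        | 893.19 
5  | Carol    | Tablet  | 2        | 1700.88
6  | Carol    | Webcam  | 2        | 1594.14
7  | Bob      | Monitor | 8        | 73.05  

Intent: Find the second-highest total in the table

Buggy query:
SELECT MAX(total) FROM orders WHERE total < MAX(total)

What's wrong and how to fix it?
Bug: The inner MAX is an aggregate inside WHERE, which is not allowed

Fix: Put the inner MAX in a scalar subquery

Corrected query:
SELECT MAX(total) FROM orders WHERE total < (SELECT MAX(total) FROM orders)

Result:
MAX(total)
----------
1594.14   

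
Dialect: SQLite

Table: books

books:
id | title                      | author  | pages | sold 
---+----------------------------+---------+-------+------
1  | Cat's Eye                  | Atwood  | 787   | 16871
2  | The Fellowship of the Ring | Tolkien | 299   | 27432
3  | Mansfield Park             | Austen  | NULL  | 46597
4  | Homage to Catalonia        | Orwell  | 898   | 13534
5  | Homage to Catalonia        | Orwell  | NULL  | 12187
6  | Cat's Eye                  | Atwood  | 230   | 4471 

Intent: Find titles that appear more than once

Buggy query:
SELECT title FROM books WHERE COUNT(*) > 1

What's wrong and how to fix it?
Bug: WHERE can't reference COUNT(*); aggregates are computed after WHERE

Fix: GROUP BY title, then filter groups with HAVING COUNT(*) > 1

Corrected query:
SELECT title FROM books GROUP BY title HAVING COUNT(*) > 1

Result:
title              
-------------------
Cat's Eye          
Homage to Catalonia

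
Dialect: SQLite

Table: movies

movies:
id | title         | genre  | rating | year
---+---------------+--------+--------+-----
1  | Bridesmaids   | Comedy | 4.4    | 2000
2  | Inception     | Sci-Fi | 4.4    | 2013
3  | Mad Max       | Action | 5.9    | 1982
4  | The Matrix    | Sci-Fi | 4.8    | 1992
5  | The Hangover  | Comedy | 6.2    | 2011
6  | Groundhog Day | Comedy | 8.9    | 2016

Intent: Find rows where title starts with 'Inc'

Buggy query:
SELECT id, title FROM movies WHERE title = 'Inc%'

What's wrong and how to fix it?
Bug: Wildcards only work with LIKE; '=' treats '%' as a literal character

Fix: Use LIKE for wildcard pattern matching

Corrected query:
SELECT id, title FROM movies WHERE title LIKE 'Inc%'

Result:
id | title    
---+----------
2  | Inception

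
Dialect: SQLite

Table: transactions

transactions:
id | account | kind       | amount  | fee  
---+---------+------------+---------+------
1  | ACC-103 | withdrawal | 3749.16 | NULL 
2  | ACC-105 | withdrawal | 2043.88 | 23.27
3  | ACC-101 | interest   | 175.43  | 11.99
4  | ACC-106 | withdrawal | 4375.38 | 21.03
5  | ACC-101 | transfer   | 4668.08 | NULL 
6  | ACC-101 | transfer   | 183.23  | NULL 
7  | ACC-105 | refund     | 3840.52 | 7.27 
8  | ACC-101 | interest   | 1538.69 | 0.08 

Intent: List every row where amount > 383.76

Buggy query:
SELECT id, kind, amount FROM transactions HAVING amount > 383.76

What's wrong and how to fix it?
Bug: HAVING filters the output of aggregation, but this query has no GROUP BY and no aggregate functions, so SQLite rejects it (HAVING clause on a non-aggregate query); the condition here is per row

Fix: Use WHERE for row-level filtering

Corrected query:
SELECT id, kind, amount FROM transactions WHERE amount > 383.76

Result:
id | kind       | amount 
---+------------+--------
1  | withdrawal | 3749.16
2  | withdrawal | 2043.88
4  | withdrawal | 4375.38
5  | transfer   | 4668.08
7  | refund     | 3840.52
8  | interest   | 1538.69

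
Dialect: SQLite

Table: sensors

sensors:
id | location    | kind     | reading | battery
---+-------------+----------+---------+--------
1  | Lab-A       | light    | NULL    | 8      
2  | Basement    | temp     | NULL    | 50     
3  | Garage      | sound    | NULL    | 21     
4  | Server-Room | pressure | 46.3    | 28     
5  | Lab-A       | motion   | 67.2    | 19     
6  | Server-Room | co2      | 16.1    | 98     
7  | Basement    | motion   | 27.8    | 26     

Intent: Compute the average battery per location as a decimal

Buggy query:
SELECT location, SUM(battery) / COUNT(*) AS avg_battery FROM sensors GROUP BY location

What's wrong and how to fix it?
Bug: SUM(battery) and COUNT(*) are both integers; the division truncates the fractional part

Fix: Multiply by 1.0 (or CAST to REAL) to force floating-point division

Corrected query:
SELECT location, SUM(battery) * 1.0 / COUNT(*) AS avg_battery FROM sensors GROUP BY location

Result:
location    | avg_battery
------------+------------
Basement    | 38         
Garage      | 21         
Lab-A       | 13.5       
Server-Room | 63         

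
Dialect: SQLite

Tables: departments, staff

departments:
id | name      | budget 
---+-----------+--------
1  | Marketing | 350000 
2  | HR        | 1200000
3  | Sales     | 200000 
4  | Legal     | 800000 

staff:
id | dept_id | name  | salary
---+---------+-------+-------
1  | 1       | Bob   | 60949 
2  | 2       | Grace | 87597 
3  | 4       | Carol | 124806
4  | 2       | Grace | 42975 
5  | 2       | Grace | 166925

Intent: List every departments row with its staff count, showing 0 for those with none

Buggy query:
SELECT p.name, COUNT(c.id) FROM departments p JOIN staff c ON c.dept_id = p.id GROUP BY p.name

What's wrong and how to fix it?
Bug: An inner join excludes parents with zero children

Fix: Use LEFT JOIN so parents without children still appear (COUNT(c.id) gives 0)

Corrected query:
SELECT p.name, COUNT(c.id) FROM departments p LEFT JOIN staff c ON c.dept_id = p.id GROUP BY p.name

Result:
name      | COUNT(c.id)
----------+------------
HR        | 3          
Legal     | 1          
Marketing | 1          
Sales     | 0          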